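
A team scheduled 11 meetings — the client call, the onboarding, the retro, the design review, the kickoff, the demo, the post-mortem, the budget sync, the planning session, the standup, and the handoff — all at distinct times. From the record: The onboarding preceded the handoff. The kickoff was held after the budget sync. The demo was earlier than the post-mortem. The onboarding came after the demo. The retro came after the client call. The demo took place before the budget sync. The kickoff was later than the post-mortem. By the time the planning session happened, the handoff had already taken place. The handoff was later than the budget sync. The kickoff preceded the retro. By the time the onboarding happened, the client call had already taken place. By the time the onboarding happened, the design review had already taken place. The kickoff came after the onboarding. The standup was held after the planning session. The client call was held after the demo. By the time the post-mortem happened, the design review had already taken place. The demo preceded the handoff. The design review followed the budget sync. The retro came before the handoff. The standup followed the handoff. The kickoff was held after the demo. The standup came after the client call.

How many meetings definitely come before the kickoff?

6

Directly stated before the kickoff: the budget sync, the demo, the onboarding, and the post-mortem.
The client call reaches the kickoff via the client call → the onboarding → the kickoff.
The design review reaches the kickoff via the design review → the onboarding → the kickoff.
No chain forces the retro (or any of the others) ahead of the kickoff.
That's the budget sync, the client call, the demo, the design review, the onboarding, and the post-mortem — 6 in all.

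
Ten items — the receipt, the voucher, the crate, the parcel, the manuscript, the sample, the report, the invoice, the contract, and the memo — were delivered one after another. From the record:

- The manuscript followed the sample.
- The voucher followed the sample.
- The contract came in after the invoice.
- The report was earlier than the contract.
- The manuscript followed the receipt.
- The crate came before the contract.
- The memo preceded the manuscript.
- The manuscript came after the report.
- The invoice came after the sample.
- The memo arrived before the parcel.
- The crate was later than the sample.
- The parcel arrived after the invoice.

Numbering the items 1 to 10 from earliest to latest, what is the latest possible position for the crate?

The crate must come before the contract — 1 item forced after it.
Everything else can be placed before the crate in some valid order, so the crate can sit as late as position 10 − 1 = 9.

9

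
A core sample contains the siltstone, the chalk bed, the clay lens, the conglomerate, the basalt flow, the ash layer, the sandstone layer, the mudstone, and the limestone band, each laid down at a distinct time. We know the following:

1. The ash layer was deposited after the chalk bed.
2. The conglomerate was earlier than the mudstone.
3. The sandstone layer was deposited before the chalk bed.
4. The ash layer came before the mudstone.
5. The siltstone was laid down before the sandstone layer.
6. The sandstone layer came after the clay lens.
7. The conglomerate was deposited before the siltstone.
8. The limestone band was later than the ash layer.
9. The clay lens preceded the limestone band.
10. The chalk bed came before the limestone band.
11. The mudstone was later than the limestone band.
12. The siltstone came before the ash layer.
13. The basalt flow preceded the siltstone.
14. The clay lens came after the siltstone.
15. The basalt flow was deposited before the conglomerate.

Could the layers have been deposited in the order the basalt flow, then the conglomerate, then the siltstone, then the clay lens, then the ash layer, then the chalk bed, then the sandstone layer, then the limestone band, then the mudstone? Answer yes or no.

no

The constraints require the chalk bed before the ash layer, but in the proposed sequence the ash layer appears ahead of the chalk bed. That one violation is enough.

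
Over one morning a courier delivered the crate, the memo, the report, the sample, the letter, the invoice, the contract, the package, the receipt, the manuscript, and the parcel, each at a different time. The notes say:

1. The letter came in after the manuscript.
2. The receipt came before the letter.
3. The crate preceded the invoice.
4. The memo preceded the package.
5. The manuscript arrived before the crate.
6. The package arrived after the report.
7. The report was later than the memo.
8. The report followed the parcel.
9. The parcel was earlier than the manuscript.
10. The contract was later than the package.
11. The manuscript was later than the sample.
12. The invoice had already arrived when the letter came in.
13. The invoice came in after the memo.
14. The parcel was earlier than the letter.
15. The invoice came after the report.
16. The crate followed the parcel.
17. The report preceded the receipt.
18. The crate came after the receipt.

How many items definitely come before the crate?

Directly stated before the crate: the manuscript, the parcel, and the receipt.
The memo reaches the crate via the memo → the report → the receipt → the crate.
The report reaches the crate via the report → the receipt → the crate.
The sample reaches the crate via the sample → the manuscript → the crate.
No chain forces the package (or any of the others) ahead of the crate.
That's the manuscript, the memo, the parcel, the receipt, the report, and the sample — 6 in all.

6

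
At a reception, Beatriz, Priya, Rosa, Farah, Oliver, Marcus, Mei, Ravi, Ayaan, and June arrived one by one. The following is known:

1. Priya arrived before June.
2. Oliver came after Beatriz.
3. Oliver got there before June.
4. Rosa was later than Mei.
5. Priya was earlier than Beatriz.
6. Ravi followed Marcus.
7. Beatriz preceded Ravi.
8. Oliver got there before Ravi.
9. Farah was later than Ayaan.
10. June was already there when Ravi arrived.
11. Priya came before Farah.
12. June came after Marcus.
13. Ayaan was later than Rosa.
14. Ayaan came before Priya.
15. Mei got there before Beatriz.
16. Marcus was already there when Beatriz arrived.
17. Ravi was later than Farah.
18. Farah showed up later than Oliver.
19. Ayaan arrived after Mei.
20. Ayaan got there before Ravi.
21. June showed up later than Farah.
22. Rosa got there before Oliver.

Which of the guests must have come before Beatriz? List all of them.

Directly stated before Beatriz: Marcus, Mei, and Priya.
Ayaan reaches Beatriz via Ayaan → Priya → Beatriz.
Rosa reaches Beatriz via Rosa → Ayaan → Priya → Beatriz.
No chain forces Ravi (or any of the others) ahead of Beatriz.

Ayaan, Marcus, Mei, Priya, Rosa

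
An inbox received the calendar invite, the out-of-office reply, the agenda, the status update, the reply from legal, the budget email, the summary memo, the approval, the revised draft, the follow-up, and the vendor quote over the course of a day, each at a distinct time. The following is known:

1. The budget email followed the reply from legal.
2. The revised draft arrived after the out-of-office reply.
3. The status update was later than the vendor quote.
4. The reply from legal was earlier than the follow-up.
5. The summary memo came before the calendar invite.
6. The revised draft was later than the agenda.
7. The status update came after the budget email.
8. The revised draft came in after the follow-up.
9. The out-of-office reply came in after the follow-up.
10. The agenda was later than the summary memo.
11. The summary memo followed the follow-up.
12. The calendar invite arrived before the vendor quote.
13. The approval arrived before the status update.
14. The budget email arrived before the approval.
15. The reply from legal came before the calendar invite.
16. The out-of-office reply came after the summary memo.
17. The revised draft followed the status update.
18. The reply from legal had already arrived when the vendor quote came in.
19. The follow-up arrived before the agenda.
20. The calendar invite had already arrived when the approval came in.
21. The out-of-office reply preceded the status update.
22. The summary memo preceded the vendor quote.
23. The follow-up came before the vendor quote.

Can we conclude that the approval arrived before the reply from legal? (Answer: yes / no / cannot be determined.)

no

Tracing the constraints gives the reply from legal → the budget email → the approval, so the reply from legal must come before the approval.
That means the approval cannot be before the reply from legal.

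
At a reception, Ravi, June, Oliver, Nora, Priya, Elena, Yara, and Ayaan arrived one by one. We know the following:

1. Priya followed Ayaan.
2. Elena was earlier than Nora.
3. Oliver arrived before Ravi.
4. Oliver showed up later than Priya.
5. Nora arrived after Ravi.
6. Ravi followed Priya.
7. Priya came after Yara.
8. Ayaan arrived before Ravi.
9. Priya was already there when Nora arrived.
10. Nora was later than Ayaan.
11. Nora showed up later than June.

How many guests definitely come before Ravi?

4

Directly stated before Ravi: Ayaan, Oliver, and Priya.
Yara reaches Ravi via Yara → Priya → Ravi.
That's Ayaan, Oliver, Priya, and Yara — 4 in all.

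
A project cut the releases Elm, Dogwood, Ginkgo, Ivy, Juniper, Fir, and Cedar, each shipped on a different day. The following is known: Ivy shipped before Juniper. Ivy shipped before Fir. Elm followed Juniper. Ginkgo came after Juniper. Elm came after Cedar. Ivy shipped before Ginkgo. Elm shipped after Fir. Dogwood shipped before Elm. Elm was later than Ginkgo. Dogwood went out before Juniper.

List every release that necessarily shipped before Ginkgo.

Directly stated before Ginkgo: Ivy and Juniper.
Dogwood reaches Ginkgo via Dogwood → Juniper → Ginkgo.
No chain forces Fir (or any of the others) ahead of Ginkgo.

Dogwood, Ivy, Juniper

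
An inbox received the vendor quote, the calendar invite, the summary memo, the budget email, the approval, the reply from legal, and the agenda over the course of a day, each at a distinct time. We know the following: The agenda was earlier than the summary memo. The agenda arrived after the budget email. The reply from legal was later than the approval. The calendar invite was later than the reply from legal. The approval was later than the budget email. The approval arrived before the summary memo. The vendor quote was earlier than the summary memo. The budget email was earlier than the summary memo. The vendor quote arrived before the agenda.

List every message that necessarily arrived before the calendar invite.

the approval, the budget email, the reply from legal

Directly stated before the calendar invite: the reply from legal.
The approval reaches the calendar invite via the approval → the reply from legal → the calendar invite.
The budget email reaches the calendar invite via the budget email → the approval → the reply from legal → the calendar invite.
No chain forces the agenda (or any of the others) ahead of the calendar invite.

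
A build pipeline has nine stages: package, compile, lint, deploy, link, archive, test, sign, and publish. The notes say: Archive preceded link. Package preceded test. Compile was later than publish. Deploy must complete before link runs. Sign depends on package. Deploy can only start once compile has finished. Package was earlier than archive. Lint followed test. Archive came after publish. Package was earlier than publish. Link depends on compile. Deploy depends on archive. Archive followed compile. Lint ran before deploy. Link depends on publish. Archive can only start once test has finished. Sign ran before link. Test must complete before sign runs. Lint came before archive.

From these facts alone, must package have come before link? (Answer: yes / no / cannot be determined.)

Chain the constraints: package → archive → link. Each link is directly stated, so package comes before link.

yes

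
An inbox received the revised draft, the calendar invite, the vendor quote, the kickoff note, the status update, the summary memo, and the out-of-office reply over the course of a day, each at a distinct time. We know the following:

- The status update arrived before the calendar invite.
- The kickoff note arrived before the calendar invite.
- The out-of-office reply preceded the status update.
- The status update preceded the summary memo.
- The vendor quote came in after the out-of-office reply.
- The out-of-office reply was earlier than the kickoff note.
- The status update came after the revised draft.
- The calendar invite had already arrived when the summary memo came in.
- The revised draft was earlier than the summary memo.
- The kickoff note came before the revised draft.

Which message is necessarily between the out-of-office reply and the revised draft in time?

Tracing the constraints gives the out-of-office reply → the kickoff note → the revised draft, so the kickoff note sits after the out-of-office reply and before the revised draft.
No other message is forced both after the out-of-office reply and before the revised draft.

the kickoff note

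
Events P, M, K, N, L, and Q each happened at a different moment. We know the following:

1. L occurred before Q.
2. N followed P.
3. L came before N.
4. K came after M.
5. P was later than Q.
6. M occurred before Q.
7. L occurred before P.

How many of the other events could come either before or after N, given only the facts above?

Forced before N: L, M, P, and Q.
That leaves K with no forced order relative to N — 1.

1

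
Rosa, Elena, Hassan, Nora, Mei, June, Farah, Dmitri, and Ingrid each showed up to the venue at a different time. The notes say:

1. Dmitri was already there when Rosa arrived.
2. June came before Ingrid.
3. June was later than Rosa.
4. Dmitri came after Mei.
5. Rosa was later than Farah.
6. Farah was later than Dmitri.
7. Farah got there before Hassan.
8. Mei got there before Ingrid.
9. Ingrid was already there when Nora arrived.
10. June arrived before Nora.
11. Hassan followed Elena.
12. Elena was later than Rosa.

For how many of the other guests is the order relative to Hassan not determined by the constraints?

Forced before Hassan: Dmitri, Elena, Farah, Mei, and Rosa.
That leaves Ingrid, June, and Nora with no forced order relative to Hassan — 3.

3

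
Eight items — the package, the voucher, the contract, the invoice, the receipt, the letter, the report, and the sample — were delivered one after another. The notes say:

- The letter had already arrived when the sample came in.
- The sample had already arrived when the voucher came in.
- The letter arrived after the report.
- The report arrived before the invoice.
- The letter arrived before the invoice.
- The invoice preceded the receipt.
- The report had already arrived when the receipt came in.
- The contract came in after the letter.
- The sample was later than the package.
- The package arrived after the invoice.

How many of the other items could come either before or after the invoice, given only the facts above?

1

Forced before the invoice: the letter and the report; forced after the invoice: the package, the receipt, the sample, and the voucher.
That leaves the contract with no forced order relative to the invoice — 1.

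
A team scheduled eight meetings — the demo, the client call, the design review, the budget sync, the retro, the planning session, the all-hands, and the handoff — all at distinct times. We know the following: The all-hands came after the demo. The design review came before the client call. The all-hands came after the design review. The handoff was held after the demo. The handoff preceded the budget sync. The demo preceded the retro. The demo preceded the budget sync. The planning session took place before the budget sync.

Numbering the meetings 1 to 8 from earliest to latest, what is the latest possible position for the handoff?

The handoff must come before the budget sync — 1 meeting forced after it.
Everything else can be placed before the handoff in some valid order, so the handoff can sit as late as position 8 − 1 = 7.

7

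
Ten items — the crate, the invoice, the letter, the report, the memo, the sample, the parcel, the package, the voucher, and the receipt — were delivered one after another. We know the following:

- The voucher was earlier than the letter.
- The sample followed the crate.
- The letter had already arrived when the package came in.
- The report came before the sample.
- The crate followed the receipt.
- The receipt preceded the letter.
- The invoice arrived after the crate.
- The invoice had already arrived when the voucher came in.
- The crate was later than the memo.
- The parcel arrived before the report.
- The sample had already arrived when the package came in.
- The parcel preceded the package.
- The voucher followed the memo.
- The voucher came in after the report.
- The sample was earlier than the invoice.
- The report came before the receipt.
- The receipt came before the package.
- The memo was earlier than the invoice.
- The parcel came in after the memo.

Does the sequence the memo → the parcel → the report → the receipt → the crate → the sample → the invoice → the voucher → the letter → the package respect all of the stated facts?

yes

Check each stated constraint against the proposed order — e.g. the memo is ahead of the voucher; the parcel is ahead of the package. Every pair is in the required order; nothing is violated.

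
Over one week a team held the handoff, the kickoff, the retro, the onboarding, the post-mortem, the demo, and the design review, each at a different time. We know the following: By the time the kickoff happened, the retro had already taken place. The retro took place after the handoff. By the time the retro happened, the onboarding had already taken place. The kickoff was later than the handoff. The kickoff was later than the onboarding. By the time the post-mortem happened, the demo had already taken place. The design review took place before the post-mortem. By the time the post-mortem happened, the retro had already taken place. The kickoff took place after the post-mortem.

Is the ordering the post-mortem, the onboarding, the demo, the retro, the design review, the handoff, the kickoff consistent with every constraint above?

no

The constraints require the retro before the post-mortem, but in the proposed sequence the post-mortem appears ahead of the retro. That one violation is enough.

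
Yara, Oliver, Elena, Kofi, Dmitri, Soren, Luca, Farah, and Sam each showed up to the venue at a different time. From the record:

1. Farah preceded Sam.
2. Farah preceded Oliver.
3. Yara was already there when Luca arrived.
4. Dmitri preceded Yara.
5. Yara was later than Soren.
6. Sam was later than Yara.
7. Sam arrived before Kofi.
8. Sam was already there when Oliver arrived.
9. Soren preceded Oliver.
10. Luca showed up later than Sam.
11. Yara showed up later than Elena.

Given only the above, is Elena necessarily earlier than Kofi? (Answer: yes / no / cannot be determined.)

Chain the constraints: Elena → Yara → Sam → Kofi. Each link is directly stated, so Elena comes before Kofi.

yes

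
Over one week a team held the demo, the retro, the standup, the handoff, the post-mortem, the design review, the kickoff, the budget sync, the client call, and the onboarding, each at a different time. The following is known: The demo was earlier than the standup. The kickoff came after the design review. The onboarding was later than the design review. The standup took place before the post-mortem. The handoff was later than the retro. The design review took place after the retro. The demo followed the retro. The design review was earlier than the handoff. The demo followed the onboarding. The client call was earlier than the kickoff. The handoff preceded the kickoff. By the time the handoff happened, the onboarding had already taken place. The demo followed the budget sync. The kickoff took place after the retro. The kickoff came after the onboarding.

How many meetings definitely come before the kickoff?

Directly stated before the kickoff: the client call, the design review, the handoff, the onboarding, and the retro.
That's the client call, the design review, the handoff, the onboarding, and the retro — 5 in all.

5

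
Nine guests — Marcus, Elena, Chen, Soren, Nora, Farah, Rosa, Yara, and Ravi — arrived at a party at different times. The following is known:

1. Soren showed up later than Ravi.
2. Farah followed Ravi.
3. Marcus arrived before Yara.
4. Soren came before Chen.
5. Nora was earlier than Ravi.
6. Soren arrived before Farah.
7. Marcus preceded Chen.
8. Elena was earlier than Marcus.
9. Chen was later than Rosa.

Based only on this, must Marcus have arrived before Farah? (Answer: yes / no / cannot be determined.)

No chain of stated constraints runs from Marcus to Farah, and none runs from Farah to Marcus either.
So the relative order of Marcus and Farah is not fixed by the given facts.

cannot be determined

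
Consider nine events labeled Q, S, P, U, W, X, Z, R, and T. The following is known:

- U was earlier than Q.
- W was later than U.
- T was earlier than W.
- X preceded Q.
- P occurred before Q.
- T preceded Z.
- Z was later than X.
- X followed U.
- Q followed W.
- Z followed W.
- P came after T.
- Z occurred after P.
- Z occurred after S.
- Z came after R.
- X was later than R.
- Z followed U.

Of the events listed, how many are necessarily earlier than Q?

Directly stated before Q: P, U, W, and X.
R reaches Q via R → X → Q.
T reaches Q via T → P → Q.
No chain forces Z (or any of the others) ahead of Q.
That's P, R, T, U, W, and X — 6 in all.

6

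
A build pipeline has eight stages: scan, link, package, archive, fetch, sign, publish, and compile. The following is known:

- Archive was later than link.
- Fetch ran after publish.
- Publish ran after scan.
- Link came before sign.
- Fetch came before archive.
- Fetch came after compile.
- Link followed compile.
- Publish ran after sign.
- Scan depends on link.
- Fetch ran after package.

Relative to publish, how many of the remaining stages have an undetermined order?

1

Forced before publish: compile, link, scan, and sign; forced after publish: archive and fetch.
That leaves package with no forced order relative to publish — 1.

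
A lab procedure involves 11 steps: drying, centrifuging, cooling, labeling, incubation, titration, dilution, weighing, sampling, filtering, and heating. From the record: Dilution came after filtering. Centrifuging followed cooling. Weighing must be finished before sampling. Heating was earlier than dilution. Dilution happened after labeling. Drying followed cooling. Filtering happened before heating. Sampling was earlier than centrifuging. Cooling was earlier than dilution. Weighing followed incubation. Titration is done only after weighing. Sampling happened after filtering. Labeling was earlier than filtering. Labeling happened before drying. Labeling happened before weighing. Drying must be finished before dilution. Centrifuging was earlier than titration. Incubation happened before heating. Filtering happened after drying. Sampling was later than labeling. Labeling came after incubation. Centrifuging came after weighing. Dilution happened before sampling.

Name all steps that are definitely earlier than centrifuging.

Directly stated before centrifuging: cooling, sampling, and weighing.
Dilution reaches centrifuging via dilution → sampling → centrifuging.
Drying reaches centrifuging via drying → dilution → sampling → centrifuging.
Filtering reaches centrifuging via filtering → sampling → centrifuging.
Likewise heating, incubation, and labeling each reach centrifuging by chaining the stated constraints.

cooling, dilution, drying, filtering, heating, incubation, labeling, sampling, weighing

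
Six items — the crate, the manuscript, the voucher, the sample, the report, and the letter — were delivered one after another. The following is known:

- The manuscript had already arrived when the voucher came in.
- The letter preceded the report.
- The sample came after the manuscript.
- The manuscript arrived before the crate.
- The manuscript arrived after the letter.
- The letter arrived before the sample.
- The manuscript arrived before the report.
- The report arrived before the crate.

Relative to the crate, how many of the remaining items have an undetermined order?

2

Forced before the crate: the letter, the manuscript, and the report.
That leaves the sample and the voucher with no forced order relative to the crate — 2.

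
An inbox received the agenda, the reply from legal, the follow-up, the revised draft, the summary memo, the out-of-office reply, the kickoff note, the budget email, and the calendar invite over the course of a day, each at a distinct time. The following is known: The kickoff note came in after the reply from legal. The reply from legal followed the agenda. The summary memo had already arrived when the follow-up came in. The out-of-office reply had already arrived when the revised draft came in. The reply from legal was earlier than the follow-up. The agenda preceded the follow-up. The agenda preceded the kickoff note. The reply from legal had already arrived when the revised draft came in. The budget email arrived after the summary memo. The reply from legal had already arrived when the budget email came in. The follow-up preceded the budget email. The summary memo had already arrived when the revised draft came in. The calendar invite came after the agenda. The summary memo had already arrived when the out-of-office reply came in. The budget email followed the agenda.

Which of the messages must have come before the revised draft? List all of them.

the agenda, the out-of-office reply, the reply from legal, the summary memo

Directly stated before the revised draft: the out-of-office reply, the reply from legal, and the summary memo.
The agenda reaches the revised draft via the agenda → the reply from legal → the revised draft.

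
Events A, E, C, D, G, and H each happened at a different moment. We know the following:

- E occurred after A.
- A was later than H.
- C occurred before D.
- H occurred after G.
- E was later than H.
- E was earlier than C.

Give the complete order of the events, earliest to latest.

G, H, A, E, C, D

The constraints fix every adjacent pair, so only one ordering works:
G → H → A → E → C → D.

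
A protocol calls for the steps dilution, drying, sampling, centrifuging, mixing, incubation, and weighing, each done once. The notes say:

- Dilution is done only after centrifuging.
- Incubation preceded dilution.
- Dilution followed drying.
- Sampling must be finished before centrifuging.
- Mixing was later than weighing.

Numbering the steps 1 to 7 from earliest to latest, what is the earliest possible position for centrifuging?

Sampling must come before centrifuging — 1 forced predecessor.
Nothing else is forced ahead of centrifuging, so its earliest slot is position 1 + 1 = 2.

2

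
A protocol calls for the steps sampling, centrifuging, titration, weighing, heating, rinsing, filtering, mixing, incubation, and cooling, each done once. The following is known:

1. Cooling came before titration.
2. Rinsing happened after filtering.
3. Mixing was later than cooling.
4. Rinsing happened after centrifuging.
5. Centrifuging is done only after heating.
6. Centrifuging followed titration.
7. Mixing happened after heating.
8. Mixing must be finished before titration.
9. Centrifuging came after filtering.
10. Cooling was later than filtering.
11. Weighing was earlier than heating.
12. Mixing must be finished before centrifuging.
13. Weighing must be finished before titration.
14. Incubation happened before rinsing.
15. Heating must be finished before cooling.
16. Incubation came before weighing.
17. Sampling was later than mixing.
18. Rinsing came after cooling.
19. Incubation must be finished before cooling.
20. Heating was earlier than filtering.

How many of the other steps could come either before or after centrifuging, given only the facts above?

Forced before centrifuging: cooling, filtering, heating, incubation, mixing, titration, and weighing; forced after centrifuging: rinsing.
That leaves sampling with no forced order relative to centrifuging — 1.

1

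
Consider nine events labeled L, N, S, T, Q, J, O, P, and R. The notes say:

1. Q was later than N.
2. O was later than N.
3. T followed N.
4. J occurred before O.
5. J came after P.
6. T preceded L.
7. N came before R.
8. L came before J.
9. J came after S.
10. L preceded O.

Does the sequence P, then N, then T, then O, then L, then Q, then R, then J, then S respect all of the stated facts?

The constraints require L before O, but in the proposed sequence O appears ahead of L. That one violation is enough.

no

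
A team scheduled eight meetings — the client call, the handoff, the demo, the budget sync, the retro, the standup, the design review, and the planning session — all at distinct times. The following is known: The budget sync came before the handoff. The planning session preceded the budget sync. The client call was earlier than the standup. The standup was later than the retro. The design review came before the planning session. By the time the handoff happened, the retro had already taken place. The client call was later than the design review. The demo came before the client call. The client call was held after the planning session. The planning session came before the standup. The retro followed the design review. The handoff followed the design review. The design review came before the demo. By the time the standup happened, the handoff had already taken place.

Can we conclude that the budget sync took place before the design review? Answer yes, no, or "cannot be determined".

no

Tracing the constraints gives the design review → the planning session → the budget sync, so the design review must come before the budget sync.
That means the budget sync cannot be before the design review.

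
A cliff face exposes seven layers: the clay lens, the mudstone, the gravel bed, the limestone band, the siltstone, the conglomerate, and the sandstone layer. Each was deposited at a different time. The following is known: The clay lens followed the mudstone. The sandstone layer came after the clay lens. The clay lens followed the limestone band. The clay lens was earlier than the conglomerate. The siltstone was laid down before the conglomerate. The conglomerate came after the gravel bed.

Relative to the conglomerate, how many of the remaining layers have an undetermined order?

1

Forced before the conglomerate: the clay lens, the gravel bed, the limestone band, the mudstone, and the siltstone.
That leaves the sandstone layer with no forced order relative to the conglomerate — 1.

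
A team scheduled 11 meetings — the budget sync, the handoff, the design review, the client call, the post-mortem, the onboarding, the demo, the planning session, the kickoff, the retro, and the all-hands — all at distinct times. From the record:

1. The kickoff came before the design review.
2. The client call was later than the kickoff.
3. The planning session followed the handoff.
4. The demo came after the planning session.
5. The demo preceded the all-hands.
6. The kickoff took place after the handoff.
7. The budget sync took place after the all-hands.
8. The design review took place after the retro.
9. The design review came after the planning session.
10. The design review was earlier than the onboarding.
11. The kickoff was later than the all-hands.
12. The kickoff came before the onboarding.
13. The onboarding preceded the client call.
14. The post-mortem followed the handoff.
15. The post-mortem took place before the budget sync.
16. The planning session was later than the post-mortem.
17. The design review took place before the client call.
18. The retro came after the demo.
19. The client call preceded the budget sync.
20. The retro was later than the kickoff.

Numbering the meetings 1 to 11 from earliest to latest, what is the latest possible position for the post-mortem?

The post-mortem must come before the all-hands, the budget sync, the client call, the demo, the design review, the kickoff, the onboarding, the planning session, and the retro — 9 meetings forced after it.
Everything else can be placed before the post-mortem in some valid order, so the post-mortem can sit as late as position 11 − 9 = 2.

2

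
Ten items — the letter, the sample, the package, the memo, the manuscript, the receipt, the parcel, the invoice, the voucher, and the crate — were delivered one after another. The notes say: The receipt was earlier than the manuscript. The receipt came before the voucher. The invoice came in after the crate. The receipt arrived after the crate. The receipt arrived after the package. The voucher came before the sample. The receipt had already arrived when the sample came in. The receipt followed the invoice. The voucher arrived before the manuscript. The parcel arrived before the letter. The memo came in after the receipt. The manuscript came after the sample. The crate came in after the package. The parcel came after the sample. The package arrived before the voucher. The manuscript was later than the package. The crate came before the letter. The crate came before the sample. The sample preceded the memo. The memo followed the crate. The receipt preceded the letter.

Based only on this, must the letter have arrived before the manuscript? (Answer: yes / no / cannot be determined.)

No chain of stated constraints runs from the letter to the manuscript, and none runs from the manuscript to the letter either.
So the relative order of the letter and the manuscript is not fixed by the given facts.

cannot be determined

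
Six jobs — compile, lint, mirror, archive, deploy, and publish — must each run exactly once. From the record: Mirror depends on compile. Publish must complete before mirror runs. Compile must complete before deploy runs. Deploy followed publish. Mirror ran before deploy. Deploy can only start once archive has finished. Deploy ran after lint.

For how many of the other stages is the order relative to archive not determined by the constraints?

Forced after archive: deploy.
That leaves compile, lint, mirror, and publish with no forced order relative to archive — 4.

4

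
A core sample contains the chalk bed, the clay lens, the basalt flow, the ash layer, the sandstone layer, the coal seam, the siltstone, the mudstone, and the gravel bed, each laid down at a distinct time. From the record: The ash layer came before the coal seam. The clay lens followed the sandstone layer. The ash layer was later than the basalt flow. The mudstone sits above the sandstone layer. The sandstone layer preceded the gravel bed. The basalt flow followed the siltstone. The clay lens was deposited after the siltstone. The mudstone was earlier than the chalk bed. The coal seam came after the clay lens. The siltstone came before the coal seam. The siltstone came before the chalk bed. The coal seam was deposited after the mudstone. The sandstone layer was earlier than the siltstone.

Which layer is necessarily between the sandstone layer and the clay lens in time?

Tracing the constraints gives the sandstone layer → the siltstone → the clay lens, so the siltstone sits after the sandstone layer and before the clay lens.
No other layer is forced both after the sandstone layer and before the clay lens.

the siltstone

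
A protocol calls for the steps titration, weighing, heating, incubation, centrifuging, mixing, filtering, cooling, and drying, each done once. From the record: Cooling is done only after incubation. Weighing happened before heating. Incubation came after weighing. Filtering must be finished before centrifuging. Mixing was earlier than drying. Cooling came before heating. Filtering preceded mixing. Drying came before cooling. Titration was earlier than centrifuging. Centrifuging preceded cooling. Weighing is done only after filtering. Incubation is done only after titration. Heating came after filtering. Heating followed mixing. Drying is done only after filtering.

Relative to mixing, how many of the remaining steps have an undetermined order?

4

Forced before mixing: filtering; forced after mixing: cooling, drying, and heating.
That leaves centrifuging, incubation, titration, and weighing with no forced order relative to mixing — 4.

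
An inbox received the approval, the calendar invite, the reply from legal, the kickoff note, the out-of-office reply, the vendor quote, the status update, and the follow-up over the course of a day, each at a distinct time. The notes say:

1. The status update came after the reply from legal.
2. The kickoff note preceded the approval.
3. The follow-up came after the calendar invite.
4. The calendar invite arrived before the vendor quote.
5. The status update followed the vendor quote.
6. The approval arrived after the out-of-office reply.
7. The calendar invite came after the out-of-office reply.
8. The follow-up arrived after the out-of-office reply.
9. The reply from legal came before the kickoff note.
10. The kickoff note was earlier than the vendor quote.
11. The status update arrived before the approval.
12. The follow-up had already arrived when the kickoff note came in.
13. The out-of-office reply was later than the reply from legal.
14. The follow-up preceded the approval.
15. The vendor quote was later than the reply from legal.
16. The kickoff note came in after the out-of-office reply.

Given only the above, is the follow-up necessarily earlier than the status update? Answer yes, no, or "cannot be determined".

Chain the constraints: the follow-up → the kickoff note → the vendor quote → the status update. Each link is directly stated, so the follow-up comes before the status update.

yes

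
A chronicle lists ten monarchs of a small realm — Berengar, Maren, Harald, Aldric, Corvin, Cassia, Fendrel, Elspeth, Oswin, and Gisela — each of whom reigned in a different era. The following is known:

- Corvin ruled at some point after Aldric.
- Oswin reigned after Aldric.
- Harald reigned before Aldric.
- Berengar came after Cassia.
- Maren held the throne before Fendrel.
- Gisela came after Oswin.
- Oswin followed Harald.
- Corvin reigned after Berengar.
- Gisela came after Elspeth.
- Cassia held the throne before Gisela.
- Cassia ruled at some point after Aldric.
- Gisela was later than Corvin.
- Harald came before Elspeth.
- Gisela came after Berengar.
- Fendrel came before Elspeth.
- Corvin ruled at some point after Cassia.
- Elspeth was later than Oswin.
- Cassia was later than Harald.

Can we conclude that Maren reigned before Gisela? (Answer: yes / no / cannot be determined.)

yes

Chain the constraints: Maren → Fendrel → Elspeth → Gisela. Each link is directly stated, so Maren comes before Gisela.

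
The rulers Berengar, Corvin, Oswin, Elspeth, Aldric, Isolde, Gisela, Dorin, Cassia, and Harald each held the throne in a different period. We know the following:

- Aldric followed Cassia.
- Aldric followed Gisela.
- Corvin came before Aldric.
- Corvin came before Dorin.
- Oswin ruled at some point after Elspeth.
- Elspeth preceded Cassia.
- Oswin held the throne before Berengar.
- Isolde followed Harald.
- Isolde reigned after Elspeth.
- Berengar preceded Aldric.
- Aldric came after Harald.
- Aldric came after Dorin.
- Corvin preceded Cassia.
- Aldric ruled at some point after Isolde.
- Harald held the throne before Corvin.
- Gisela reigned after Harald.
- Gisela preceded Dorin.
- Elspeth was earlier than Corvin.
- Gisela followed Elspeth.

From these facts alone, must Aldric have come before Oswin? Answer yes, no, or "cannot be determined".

no

Tracing the constraints gives Oswin → Berengar → Aldric, so Oswin must come before Aldric.
That means Aldric cannot be before Oswin.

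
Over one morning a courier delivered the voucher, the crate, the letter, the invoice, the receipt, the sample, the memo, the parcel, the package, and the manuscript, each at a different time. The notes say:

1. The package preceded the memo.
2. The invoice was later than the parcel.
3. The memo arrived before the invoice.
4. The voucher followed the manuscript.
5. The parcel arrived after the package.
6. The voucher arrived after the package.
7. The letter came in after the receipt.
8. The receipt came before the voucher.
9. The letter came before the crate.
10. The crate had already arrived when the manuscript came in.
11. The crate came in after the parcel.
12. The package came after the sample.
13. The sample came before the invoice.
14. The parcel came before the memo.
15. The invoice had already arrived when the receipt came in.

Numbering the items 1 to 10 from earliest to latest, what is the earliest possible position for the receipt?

6

The invoice, the memo, the package, the parcel, and the sample must all come before the receipt — 5 forced predecessors.
Nothing else is forced ahead of the receipt, so its earliest slot is position 5 + 1 = 6.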